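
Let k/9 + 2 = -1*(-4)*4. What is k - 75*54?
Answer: -3924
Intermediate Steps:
k = 126 (k = -18 + 9*(-1*(-4)*4) = -18 + 9*(4*4) = -18 + 9*16 = -18 + 144 = 126)
k - 75*54 = 126 - 75*54 = 126 - 4050 = -3924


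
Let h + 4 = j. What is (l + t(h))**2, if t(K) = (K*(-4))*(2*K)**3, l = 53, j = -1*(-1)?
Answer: 6446521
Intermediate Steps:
j = 1
h = -3 (h = -4 + 1 = -3)
t(K) = -32*K**4 (t(K) = (-4*K)*(8*K**3) = -32*K**4)
(l + t(h))**2 = (53 - 32*(-3)**4)**2 = (53 - 32*81)**2 = (53 - 2592)**2 = (-2539)**2 = 6446521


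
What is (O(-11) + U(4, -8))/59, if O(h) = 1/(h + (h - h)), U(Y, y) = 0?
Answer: -1/649 ≈ -0.0015408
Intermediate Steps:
O(h) = 1/h (O(h) = 1/(h + 0) = 1/h)
(O(-11) + U(4, -8))/59 = (1/(-11) + 0)/59 = (-1/11 + 0)/59 = (1/59)*(-1/11) = -1/649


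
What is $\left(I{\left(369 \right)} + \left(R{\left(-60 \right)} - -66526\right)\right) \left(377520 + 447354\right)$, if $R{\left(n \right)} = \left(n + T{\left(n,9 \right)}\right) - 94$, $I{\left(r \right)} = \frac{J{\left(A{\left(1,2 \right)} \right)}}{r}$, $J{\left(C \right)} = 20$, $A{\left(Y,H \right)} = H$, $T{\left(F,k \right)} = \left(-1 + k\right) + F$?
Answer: $\frac{6728799671800}{123} \approx 5.4706 \cdot 10^{10}$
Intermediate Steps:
$T{\left(F,k \right)} = -1 + F + k$
$I{\left(r \right)} = \frac{20}{r}$
$R{\left(n \right)} = -86 + 2 n$ ($R{\left(n \right)} = \left(n + \left(-1 + n + 9\right)\right) - 94 = \left(n + \left(8 + n\right)\right) - 94 = \left(8 + 2 n\right) - 94 = -86 + 2 n$)
$\left(I{\left(369 \right)} + \left(R{\left(-60 \right)} - -66526\right)\right) \left(377520 + 447354\right) = \left(\frac{20}{369} + \left(\left(-86 + 2 \left(-60\right)\right) - -66526\right)\right) \left(377520 + 447354\right) = \left(20 \cdot \frac{1}{369} + \left(\left(-86 - 120\right) + 66526\right)\right) 824874 = \left(\frac{20}{369} + \left(-206 + 66526\right)\right) 824874 = \left(\frac{20}{369} + 66320\right) 824874 = \frac{24472100}{369} \cdot 824874 = \frac{6728799671800}{123}$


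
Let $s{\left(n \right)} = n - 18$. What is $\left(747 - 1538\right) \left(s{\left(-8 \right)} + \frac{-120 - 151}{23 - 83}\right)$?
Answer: $\frac{1019599}{60} \approx 16993.0$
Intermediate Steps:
$s{\left(n \right)} = -18 + n$
$\left(747 - 1538\right) \left(s{\left(-8 \right)} + \frac{-120 - 151}{23 - 83}\right) = \left(747 - 1538\right) \left(\left(-18 - 8\right) + \frac{-120 - 151}{23 - 83}\right) = - 791 \left(-26 - \frac{271}{-60}\right) = - 791 \left(-26 - - \frac{271}{60}\right) = - 791 \left(-26 + \frac{271}{60}\right) = \left(-791\right) \left(- \frac{1289}{60}\right) = \frac{1019599}{60}$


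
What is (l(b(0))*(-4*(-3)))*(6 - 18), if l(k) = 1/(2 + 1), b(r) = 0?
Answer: -48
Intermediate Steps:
l(k) = ⅓ (l(k) = 1/3 = ⅓)
(l(b(0))*(-4*(-3)))*(6 - 18) = ((-4*(-3))/3)*(6 - 18) = ((⅓)*12)*(-12) = 4*(-12) = -48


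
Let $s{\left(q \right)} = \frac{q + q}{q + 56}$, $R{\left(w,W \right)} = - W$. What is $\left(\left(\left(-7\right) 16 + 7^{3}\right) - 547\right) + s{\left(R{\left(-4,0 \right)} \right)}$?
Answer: $-316$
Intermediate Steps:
$s{\left(q \right)} = \frac{2 q}{56 + q}$
$\left(\left(\left(-7\right) 16 + 7^{3}\right) - 547\right) + s{\left(R{\left(-4,0 \right)} \right)} = \left(\left(\left(-7\right) 16 + 7^{3}\right) - 547\right) + \frac{2 \left(\left(-1\right) 0\right)}{56 - 0} = \left(\left(-112 + 343\right) - 547\right) + 2 \cdot 0 \frac{1}{56 + 0} = \left(231 - 547\right) + 2 \cdot 0 \cdot \frac{1}{56} = -316 + 2 \cdot 0 \cdot \frac{1}{56} = -316 + 0 = -316$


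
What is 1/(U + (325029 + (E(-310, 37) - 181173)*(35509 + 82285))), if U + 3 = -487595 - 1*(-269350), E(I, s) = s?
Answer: -1/21336627203 ≈ -4.6868e-11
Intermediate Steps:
U = -218248 (U = -3 + (-487595 - 1*(-269350)) = -3 + (-487595 + 269350) = -3 - 218245 = -218248)
1/(U + (325029 + (E(-310, 37) - 181173)*(35509 + 82285))) = 1/(-218248 + (325029 + (37 - 181173)*(35509 + 82285))) = 1/(-218248 + (325029 - 181136*117794)) = 1/(-218248 + (325029 - 21336733984)) = 1/(-218248 - 21336408955) = 1/(-21336627203) = -1/21336627203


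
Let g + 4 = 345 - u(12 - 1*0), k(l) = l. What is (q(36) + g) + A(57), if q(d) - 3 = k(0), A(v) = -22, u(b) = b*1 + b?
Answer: 298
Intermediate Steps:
u(b) = 2*b (u(b) = b + b = 2*b)
g = 317 (g = -4 + (345 - 2*(12 - 1*0)) = -4 + (345 - 2*(12 + 0)) = -4 + (345 - 2*12) = -4 + (345 - 1*24) = -4 + (345 - 24) = -4 + 321 = 317)
q(d) = 3 (q(d) = 3 + 0 = 3)
(q(36) + g) + A(57) = (3 + 317) - 22 = 320 - 22 = 298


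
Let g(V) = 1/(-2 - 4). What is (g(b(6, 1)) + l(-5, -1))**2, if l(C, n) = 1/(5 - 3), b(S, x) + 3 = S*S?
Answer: 1/9 ≈ 0.11111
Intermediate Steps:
b(S, x) = -3 + S**2 (b(S, x) = -3 + S*S = -3 + S**2)
g(V) = -1/6 (g(V) = 1/(-6) = -1/6)
l(C, n) = 1/2
(g(b(6, 1)) + l(-5, -1))**2 = (-1/6 + 1/2)**2 = (1/3)**2 = 1/9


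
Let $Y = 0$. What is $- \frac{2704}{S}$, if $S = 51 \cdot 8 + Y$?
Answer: $- \frac{338}{51} \approx -6.6274$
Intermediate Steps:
$S = 408$ ($S = 51 \cdot 8 + 0 = 408 + 0 = 408$)
$- \frac{2704}{S} = - \frac{2704}{408} = \left(-2704\right) \frac{1}{408} = - \frac{338}{51}$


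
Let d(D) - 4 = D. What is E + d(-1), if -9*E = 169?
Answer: -142/9 ≈ -15.778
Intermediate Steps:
E = -169/9 (E = -1/9*169 = -169/9 ≈ -18.778)
d(D) = 4 + D
E + d(-1) = -169/9 + (4 - 1) = -169/9 + 3 = -142/9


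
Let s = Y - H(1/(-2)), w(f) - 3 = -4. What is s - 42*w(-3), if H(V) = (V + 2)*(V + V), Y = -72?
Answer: -57/2 ≈ -28.500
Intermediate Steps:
H(V) = 2*V*(2 + V) (H(V) = (2 + V)*(2*V) = 2*V*(2 + V))
w(f) = -1 (w(f) = 3 - 4 = -1)
s = -141/2 (s = -72 - 2*(2 + 1/(-2))/(-2) = -72 - 2*(-1)*(2 - ½)/2 = -72 - 2*(-1)*3/(2*2) = -72 - 1*(-3/2) = -72 + 3/2 = -141/2 ≈ -70.500)
s - 42*w(-3) = -141/2 - 42*(-1) = -141/2 + 42 = -57/2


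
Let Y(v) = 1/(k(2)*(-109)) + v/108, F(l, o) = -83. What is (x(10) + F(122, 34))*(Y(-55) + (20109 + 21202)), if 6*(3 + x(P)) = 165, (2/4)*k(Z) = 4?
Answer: -12643984171/5232 ≈ -2.4167e+6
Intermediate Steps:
k(Z) = 8 (k(Z) = 2*4 = 8)
x(P) = 49/2 (x(P) = -3 + (⅙)*165 = -3 + 55/2 = 49/2)
Y(v) = -1/872 + v/108 (Y(v) = 1/(8*(-109)) + v/108 = (⅛)*(-1/109) + v*(1/108) = -1/872 + v/108)
(x(10) + F(122, 34))*(Y(-55) + (20109 + 21202)) = (49/2 - 83)*((-1/872 + (1/108)*(-55)) + (20109 + 21202)) = -117*((-1/872 - 55/108) + 41311)/2 = -117*(-12017/23544 + 41311)/2 = -117/2*972614167/23544 = -12643984171/5232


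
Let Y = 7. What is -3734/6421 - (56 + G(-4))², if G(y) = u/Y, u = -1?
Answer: -981831867/314629 ≈ -3120.6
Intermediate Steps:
G(y) = -⅐ (G(y) = -1/7 = -1*⅐ = -⅐)
-3734/6421 - (56 + G(-4))² = -3734/6421 - (56 - ⅐)² = -3734*1/6421 - (391/7)² = -3734/6421 - 1*152881/49 = -3734/6421 - 152881/49 = -981831867/314629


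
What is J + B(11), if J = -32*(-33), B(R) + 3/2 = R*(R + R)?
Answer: 2593/2 ≈ 1296.5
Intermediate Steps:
B(R) = -3/2 + 2*R**2 (B(R) = -3/2 + R*(R + R) = -3/2 + R*(2*R) = -3/2 + 2*R**2)
J = 1056
J + B(11) = 1056 + (-3/2 + 2*11**2) = 1056 + (-3/2 + 2*121) = 1056 + (-3/2 + 242) = 1056 + 481/2 = 2593/2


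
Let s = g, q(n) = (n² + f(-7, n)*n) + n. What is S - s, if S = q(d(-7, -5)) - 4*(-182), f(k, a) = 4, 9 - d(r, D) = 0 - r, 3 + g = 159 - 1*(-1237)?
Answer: -651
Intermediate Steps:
g = 1393 (g = -3 + (159 - 1*(-1237)) = -3 + (159 + 1237) = -3 + 1396 = 1393)
d(r, D) = 9 + r (d(r, D) = 9 - (0 - r) = 9 - (-1)*r = 9 + r)
q(n) = n² + 5*n (q(n) = (n² + 4*n) + n = n² + 5*n)
s = 1393
S = 742 (S = (9 - 7)*(5 + (9 - 7)) - 4*(-182) = 2*(5 + 2) + 728 = 2*7 + 728 = 14 + 728 = 742)
S - s = 742 - 1*1393 = 742 - 1393 = -651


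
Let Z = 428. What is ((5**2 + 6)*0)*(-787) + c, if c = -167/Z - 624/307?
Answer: -318341/131396 ≈ -2.4228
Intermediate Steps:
c = -318341/131396 (c = -167/428 - 624/307 = -318341/131396 ≈ -2.4228)
((5**2 + 6)*0)*(-787) + c = ((5**2 + 6)*0)*(-787) - 318341/131396 = ((25 + 6)*0)*(-787) - 318341/131396 = (31*0)*(-787) - 318341/131396 = 0*(-787) - 318341/131396 = 0 - 318341/131396 = -318341/131396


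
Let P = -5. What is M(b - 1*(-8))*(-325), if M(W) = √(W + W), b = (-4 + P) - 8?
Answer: -975*I*√2 ≈ -1378.9*I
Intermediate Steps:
b = -17 (b = (-4 - 5) - 8 = -9 - 8 = -17)
M(W) = √2*√W (M(W) = √(2*W) = √2*√W)
M(b - 1*(-8))*(-325) = (√2*√(-17 - 1*(-8)))*(-325) = (√2*√(-17 + 8))*(-325) = (√2*√(-9))*(-325) = (√2*(3*I))*(-325) = (3*I*√2)*(-325) = -975*I*√2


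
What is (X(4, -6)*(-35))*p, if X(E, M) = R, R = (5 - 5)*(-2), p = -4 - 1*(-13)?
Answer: 0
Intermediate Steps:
p = 9 (p = -4 + 13 = 9)
R = 0 (R = 0*(-2) = 0)
X(E, M) = 0
(X(4, -6)*(-35))*p = (0*(-35))*9 = 0*9 = 0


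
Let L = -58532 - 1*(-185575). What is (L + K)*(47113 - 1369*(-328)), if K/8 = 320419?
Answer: 1334826027275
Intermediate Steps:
K = 2563352 (K = 8*320419 = 2563352)
L = 127043 (L = -58532 + 185575 = 127043)
(L + K)*(47113 - 1369*(-328)) = (127043 + 2563352)*(47113 - 1369*(-328)) = 2690395*(47113 + 449032) = 2690395*496145 = 1334826027275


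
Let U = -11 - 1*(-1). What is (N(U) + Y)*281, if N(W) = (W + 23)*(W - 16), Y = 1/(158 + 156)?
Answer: -29822811/314 ≈ -94977.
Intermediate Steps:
Y = 1/314 ≈ 0.0031847
U = -10 (U = -11 + 1 = -10)
N(W) = (-16 + W)*(23 + W) (N(W) = (23 + W)*(-16 + W) = (-16 + W)*(23 + W))
(N(U) + Y)*281 = ((-368 + (-10)² + 7*(-10)) + 1/314)*281 = ((-368 + 100 - 70) + 1/314)*281 = (-338 + 1/314)*281 = -106131/314*281 = -29822811/314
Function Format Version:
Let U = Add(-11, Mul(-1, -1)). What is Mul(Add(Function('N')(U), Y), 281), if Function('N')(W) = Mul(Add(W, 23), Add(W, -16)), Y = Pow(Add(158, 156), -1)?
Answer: Rational(-29822811, 314) ≈ -94977.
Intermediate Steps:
Y = Rational(1, 314) (Y = Pow(314, -1) = Rational(1, 314) ≈ 0.0031847)
U = -10 (U = Add(-11, 1) = -10)
Function('N')(W) = Mul(Add(-16, W), Add(23, W)) (Function('N')(W) = Mul(Add(23, W), Add(-16, W)) = Mul(Add(-16, W), Add(23, W)))
Mul(Add(Function('N')(U), Y), 281) = Mul(Add(Add(-368, Pow(-10, 2), Mul(7, -10)), Rational(1, 314)), 281) = Mul(Add(Add(-368, 100, -70), Rational(1, 314)), 281) = Mul(Add(-338, Rational(1, 314)), 281) = Mul(Rational(-106131, 314), 281) = Rational(-29822811, 314)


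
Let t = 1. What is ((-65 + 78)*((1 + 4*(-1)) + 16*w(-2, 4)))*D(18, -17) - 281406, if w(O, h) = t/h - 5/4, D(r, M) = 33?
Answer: -289557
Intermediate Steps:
w(O, h) = -5/4 + 1/h (w(O, h) = 1/h - 5/4 = -5/4 + 1/h)
((-65 + 78)*((1 + 4*(-1)) + 16*w(-2, 4)))*D(18, -17) - 281406 = ((-65 + 78)*((1 + 4*(-1)) + 16*(-5/4 + 1/4)))*33 - 281406 = (13*((1 - 4) + 16*(-5/4 + 1/4)))*33 - 281406 = (13*(-3 + 16*(-1)))*33 - 281406 = (13*(-3 - 16))*33 - 281406 = (13*(-19))*33 - 281406 = -247*33 - 281406 = -8151 - 281406 = -289557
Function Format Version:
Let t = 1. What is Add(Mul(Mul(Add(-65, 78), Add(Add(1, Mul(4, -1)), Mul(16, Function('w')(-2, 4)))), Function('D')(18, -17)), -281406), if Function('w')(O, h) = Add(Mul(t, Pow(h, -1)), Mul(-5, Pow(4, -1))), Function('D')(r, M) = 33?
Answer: -289557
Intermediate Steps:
Function('w')(O, h) = Add(Rational(-5, 4), Pow(h, -1)) (Function('w')(O, h) = Add(Mul(1, Pow(h, -1)), Mul(-5, Pow(4, -1))) = Add(Pow(h, -1), Mul(-5, Rational(1, 4))) = Add(Pow(h, -1), Rational(-5, 4)) = Add(Rational(-5, 4), Pow(h, -1)))
Add(Mul(Mul(Add(-65, 78), Add(Add(1, Mul(4, -1)), Mul(16, Function('w')(-2, 4)))), Function('D')(18, -17)), -281406) = Add(Mul(Mul(Add(-65, 78), Add(Add(1, Mul(4, -1)), Mul(16, Add(Rational(-5, 4), Pow(4, -1))))), 33), -281406) = Add(Mul(Mul(13, Add(Add(1, -4), Mul(16, Add(Rational(-5, 4), Rational(1, 4))))), 33), -281406) = Add(Mul(Mul(13, Add(-3, Mul(16, -1))), 33), -281406) = Add(Mul(Mul(13, Add(-3, -16)), 33), -281406) = Add(Mul(Mul(13, -19), 33), -281406) = Add(Mul(-247, 33), -281406) = Add(-8151, -281406) = -289557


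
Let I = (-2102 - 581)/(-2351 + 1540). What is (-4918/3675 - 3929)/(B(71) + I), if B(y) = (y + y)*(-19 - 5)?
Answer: 11714078323/10147428375 ≈ 1.1544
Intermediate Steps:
I = 2683/811 (I = -2683/(-811) = -2683*(-1/811) = 2683/811 ≈ 3.3083)
B(y) = -48*y (B(y) = (2*y)*(-24) = -48*y)
(-4918/3675 - 3929)/(B(71) + I) = (-4918/3675 - 3929)/(-48*71 + 2683/811) = (-4918*1/3675 - 3929)/(-3408 + 2683/811) = (-4918/3675 - 3929)/(-2761205/811) = -14443993/3675*(-811/2761205) = 11714078323/10147428375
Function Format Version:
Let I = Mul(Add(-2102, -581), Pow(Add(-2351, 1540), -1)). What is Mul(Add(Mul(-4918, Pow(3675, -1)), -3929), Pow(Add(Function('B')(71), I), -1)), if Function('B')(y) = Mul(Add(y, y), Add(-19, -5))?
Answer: Rational(11714078323, 10147428375) ≈ 1.1544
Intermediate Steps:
I = Rational(2683, 811) (I = Mul(-2683, Pow(-811, -1)) = Mul(-2683, Rational(-1, 811)) = Rational(2683, 811) ≈ 3.3083)
Function('B')(y) = Mul(-48, y) (Function('B')(y) = Mul(Mul(2, y), -24) = Mul(-48, y))
Mul(Add(Mul(-4918, Pow(3675, -1)), -3929), Pow(Add(Function('B')(71), I), -1)) = Mul(Add(Mul(-4918, Pow(3675, -1)), -3929), Pow(Add(Mul(-48, 71), Rational(2683, 811)), -1)) = Mul(Add(Mul(-4918, Rational(1, 3675)), -3929), Pow(Add(-3408, Rational(2683, 811)), -1)) = Mul(Add(Rational(-4918, 3675), -3929), Pow(Rational(-2761205, 811), -1)) = Mul(Rational(-14443993, 3675), Rational(-811, 2761205)) = Rational(11714078323, 10147428375)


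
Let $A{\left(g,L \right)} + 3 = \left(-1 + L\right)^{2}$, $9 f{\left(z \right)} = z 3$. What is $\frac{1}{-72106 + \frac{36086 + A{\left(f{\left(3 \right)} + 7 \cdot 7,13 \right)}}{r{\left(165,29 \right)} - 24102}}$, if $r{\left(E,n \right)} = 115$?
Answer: $- \frac{1411}{101743697} \approx -1.3868 \cdot 10^{-5}$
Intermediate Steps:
$f{\left(z \right)} = \frac{z}{3}$ ($f{\left(z \right)} = \frac{z 3}{9} = \frac{3 z}{9} = \frac{z}{3}$)
$A{\left(g,L \right)} = -3 + \left(-1 + L\right)^{2}$
$\frac{1}{-72106 + \frac{36086 + A{\left(f{\left(3 \right)} + 7 \cdot 7,13 \right)}}{r{\left(165,29 \right)} - 24102}} = \frac{1}{-72106 + \frac{36086 - \left(3 - \left(-1 + 13\right)^{2}\right)}{115 - 24102}} = \frac{1}{-72106 + \frac{36086 - \left(3 - 12^{2}\right)}{-23987}} = \frac{1}{-72106 + \left(36086 + \left(-3 + 144\right)\right) \left(- \frac{1}{23987}\right)} = \frac{1}{-72106 + \left(36086 + 141\right) \left(- \frac{1}{23987}\right)} = \frac{1}{-72106 + 36227 \left(- \frac{1}{23987}\right)} = \frac{1}{-72106 - \frac{2131}{1411}} = \frac{1}{- \frac{101743697}{1411}} = - \frac{1411}{101743697}$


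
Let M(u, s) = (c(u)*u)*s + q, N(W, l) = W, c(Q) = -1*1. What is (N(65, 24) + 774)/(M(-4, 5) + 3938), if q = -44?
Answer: 839/3914 ≈ 0.21436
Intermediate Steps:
c(Q) = -1
M(u, s) = -44 - s*u (M(u, s) = (-u)*s - 44 = -s*u - 44 = -44 - s*u)
(N(65, 24) + 774)/(M(-4, 5) + 3938) = (65 + 774)/((-44 - 1*5*(-4)) + 3938) = 839/((-44 + 20) + 3938) = 839/(-24 + 3938) = 839/3914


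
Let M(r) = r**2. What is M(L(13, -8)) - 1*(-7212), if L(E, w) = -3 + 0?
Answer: 7221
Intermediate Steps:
L(E, w) = -3
M(L(13, -8)) - 1*(-7212) = (-3)**2 - 1*(-7212) = 9 + 7212 = 7221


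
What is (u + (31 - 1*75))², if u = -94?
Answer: 19044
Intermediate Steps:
(u + (31 - 1*75))² = (-94 + (31 - 1*75))² = (-94 + (31 - 75))² = (-94 - 44)² = (-138)² = 19044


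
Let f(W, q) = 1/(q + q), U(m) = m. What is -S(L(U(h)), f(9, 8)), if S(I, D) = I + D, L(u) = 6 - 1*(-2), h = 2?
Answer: -129/16 ≈ -8.0625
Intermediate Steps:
f(W, q) = 1/(2*q)
L(u) = 8 (L(u) = 6 + 2 = 8)
S(I, D) = D + I
-S(L(U(h)), f(9, 8)) = -((½)/8 + 8) = -((½)*(⅛) + 8) = -(1/16 + 8) = -1*129/16 = -129/16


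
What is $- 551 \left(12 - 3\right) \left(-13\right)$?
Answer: $64467$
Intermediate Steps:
$- 551 \left(12 - 3\right) \left(-13\right) = - 551 \cdot 9 \left(-13\right) = \left(-551\right) \left(-117\right) = 64467$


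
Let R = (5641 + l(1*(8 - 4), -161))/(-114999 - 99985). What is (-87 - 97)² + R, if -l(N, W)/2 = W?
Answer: 7278492341/214984 ≈ 33856.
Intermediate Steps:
l(N, W) = -2*W
R = -5963/214984 (R = (5641 - 2*(-161))/(-114999 - 99985) = (5641 + 322)/(-214984) = 5963*(-1/214984) = -5963/214984 ≈ -0.027737)
(-87 - 97)² + R = (-87 - 97)² - 5963/214984 = (-184)² - 5963/214984 = 33856 - 5963/214984 = 7278492341/214984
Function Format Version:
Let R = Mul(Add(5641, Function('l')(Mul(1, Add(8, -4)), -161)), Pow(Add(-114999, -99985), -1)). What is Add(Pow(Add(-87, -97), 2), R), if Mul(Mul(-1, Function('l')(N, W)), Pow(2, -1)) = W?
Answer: Rational(7278492341, 214984) ≈ 33856.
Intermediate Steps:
Function('l')(N, W) = Mul(-2, W)
R = Rational(-5963, 214984) (R = Mul(Add(5641, Mul(-2, -161)), Pow(Add(-114999, -99985), -1)) = Mul(Add(5641, 322), Pow(-214984, -1)) = Mul(5963, Rational(-1, 214984)) = Rational(-5963, 214984) ≈ -0.027737)
Add(Pow(Add(-87, -97), 2), R) = Add(Pow(Add(-87, -97), 2), Rational(-5963, 214984)) = Add(Pow(-184, 2), Rational(-5963, 214984)) = Add(33856, Rational(-5963, 214984)) = Rational(7278492341, 214984)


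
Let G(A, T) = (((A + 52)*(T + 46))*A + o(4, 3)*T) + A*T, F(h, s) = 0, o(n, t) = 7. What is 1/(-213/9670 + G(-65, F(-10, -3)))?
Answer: 9670/375872687 ≈ 2.5727e-5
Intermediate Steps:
G(A, T) = 7*T + A*T + A*(46 + T)*(52 + A) (G(A, T) = (((A + 52)*(T + 46))*A + 7*T) + A*T = (((52 + A)*(46 + T))*A + 7*T) + A*T = (((46 + T)*(52 + A))*A + 7*T) + A*T = (A*(46 + T)*(52 + A) + 7*T) + A*T = (7*T + A*(46 + T)*(52 + A)) + A*T = 7*T + A*T + A*(46 + T)*(52 + A))
1/(-213/9670 + G(-65, F(-10, -3))) = 1/(-213/9670 + (7*0 + 46*(-65)² + 2392*(-65) + 0*(-65)² + 53*(-65)*0)) = 1/(-213*1/9670 + (0 + 46*4225 - 155480 + 0*4225 + 0)) = 1/(-213/9670 + (0 + 194350 - 155480 + 0 + 0)) = 1/(-213/9670 + 38870) = 1/(375872687/9670) = 9670/375872687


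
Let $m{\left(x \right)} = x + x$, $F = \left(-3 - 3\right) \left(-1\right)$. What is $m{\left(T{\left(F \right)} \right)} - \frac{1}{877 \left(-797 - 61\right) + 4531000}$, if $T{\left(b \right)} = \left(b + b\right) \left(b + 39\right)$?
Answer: $\frac{4080816719}{3778534} \approx 1080.0$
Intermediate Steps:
$F = 6$ ($F = \left(-6\right) \left(-1\right) = 6$)
$T{\left(b \right)} = 2 b \left(39 + b\right)$
$m{\left(x \right)} = 2 x$
$m{\left(T{\left(F \right)} \right)} - \frac{1}{877 \left(-797 - 61\right) + 4531000} = 2 \cdot 2 \cdot 6 \left(39 + 6\right) - \frac{1}{877 \left(-797 - 61\right) + 4531000} = 2 \cdot 2 \cdot 6 \cdot 45 - \frac{1}{877 \left(-858\right) + 4531000} = 2 \cdot 540 - \frac{1}{-752466 + 4531000} = 1080 - \frac{1}{3778534} = \frac{4080816719}{3778534}$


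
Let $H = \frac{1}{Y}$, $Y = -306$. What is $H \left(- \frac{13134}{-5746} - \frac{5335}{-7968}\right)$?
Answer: $- \frac{67653311}{7004971584} \approx -0.0096579$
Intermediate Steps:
$H = - \frac{1}{306}$ ($H = \frac{1}{-306} = - \frac{1}{306} \approx -0.003268$)
$H \left(- \frac{13134}{-5746} - \frac{5335}{-7968}\right) = - \frac{- \frac{13134}{-5746} - \frac{5335}{-7968}}{306} = - \frac{\left(-13134\right) \left(- \frac{1}{5746}\right) - - \frac{5335}{7968}}{306} = - \frac{\frac{6567}{2873} + \frac{5335}{7968}}{306} = \left(- \frac{1}{306}\right) \frac{67653311}{22892064} = - \frac{67653311}{7004971584}$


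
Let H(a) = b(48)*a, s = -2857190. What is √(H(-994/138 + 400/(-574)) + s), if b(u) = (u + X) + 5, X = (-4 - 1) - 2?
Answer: 2*I*√529591083987/861 ≈ 1690.4*I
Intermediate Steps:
X = -7 (X = -5 - 2 = -7)
b(u) = -2 + u (b(u) = (u - 7) + 5 = (-7 + u) + 5 = -2 + u)
H(a) = 46*a (H(a) = (-2 + 48)*a = 46*a)
√(H(-994/138 + 400/(-574)) + s) = √(46*(-994/138 + 400/(-574)) - 2857190) = √(46*(-994*1/138 + 400*(-1/574)) - 2857190) = √(46*(-497/69 - 200/287) - 2857190) = √(46*(-156439/19803) - 2857190) = √(-312878/861 - 2857190) = √(-2460353468/861) = 2*I*√529591083987/861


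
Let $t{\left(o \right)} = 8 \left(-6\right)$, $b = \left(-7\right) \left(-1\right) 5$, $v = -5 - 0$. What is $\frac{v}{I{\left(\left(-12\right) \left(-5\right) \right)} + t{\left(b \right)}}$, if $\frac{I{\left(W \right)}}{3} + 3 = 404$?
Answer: $- \frac{1}{231} \approx -0.004329$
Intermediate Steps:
$I{\left(W \right)} = 1203$ ($I{\left(W \right)} = -9 + 3 \cdot 404 = -9 + 1212 = 1203$)
$v = -5$ ($v = -5 + 0 = -5$)
$b = 35$ ($b = 7 \cdot 5 = 35$)
$t{\left(o \right)} = -48$
$\frac{v}{I{\left(\left(-12\right) \left(-5\right) \right)} + t{\left(b \right)}} = \frac{1}{1203 - 48} \left(-5\right) = \frac{1}{1155} \left(-5\right) = - \frac{1}{231}$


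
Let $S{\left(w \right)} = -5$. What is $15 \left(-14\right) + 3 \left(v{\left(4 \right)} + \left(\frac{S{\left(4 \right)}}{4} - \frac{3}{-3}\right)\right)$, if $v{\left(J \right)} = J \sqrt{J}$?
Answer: $- \frac{747}{4} \approx -186.75$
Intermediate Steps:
$v{\left(J \right)} = J^{\frac{3}{2}}$
$15 \left(-14\right) + 3 \left(v{\left(4 \right)} + \left(\frac{S{\left(4 \right)}}{4} - \frac{3}{-3}\right)\right) = 15 \left(-14\right) + 3 \left(4^{\frac{3}{2}} - \left(-1 + \frac{5}{4}\right)\right) = -210 + 3 \left(8 - \frac{1}{4}\right) = -210 + 3 \cdot \frac{31}{4} = -210 + \frac{93}{4} = - \frac{747}{4}$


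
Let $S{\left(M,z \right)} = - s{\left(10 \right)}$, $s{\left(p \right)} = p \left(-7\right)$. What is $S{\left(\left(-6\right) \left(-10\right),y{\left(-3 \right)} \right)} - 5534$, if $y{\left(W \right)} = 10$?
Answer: $-5464$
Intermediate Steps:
$s{\left(p \right)} = - 7 p$
$S{\left(M,z \right)} = 70$ ($S{\left(M,z \right)} = - \left(-7\right) 10 = \left(-1\right) \left(-70\right) = 70$)
$S{\left(\left(-6\right) \left(-10\right),y{\left(-3 \right)} \right)} - 5534 = 70 - 5534 = -5464$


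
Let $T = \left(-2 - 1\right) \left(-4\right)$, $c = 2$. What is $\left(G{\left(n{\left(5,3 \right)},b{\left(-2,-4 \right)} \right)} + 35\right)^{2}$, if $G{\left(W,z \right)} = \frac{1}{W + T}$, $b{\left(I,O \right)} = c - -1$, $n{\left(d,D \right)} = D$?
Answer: $\frac{276676}{225} \approx 1229.7$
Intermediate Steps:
$T = 12$ ($T = \left(-3\right) \left(-4\right) = 12$)
$b{\left(I,O \right)} = 3$ ($b{\left(I,O \right)} = 2 - -1 = 2 + 1 = 3$)
$G{\left(W,z \right)} = \frac{1}{12 + W}$ ($G{\left(W,z \right)} = \frac{1}{W + 12} = \frac{1}{12 + W}$)
$\left(G{\left(n{\left(5,3 \right)},b{\left(-2,-4 \right)} \right)} + 35\right)^{2} = \left(\frac{1}{12 + 3} + 35\right)^{2} = \left(\frac{1}{15} + 35\right)^{2} = \left(\frac{526}{15}\right)^{2} = \frac{276676}{225}$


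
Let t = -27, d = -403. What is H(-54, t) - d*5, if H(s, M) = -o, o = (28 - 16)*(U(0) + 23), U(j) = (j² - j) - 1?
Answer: 1751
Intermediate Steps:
U(j) = -1 + j² - j
o = 264 (o = (28 - 16)*((-1 + 0² - 1*0) + 23) = 12*((-1 + 0 + 0) + 23) = 12*(-1 + 23) = 12*22 = 264)
H(s, M) = -264 (H(s, M) = -1*264 = -264)
H(-54, t) - d*5 = -264 - (-403)*5 = -264 - 1*(-2015) = -264 + 2015 = 1751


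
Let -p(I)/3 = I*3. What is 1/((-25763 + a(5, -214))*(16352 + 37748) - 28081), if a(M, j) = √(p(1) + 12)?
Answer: -464602127/647565406311962387 - 54100*√3/1942696218935887161 ≈ -7.1751e-10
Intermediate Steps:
p(I) = -9*I (p(I) = -3*I*3 = -9*I)
a(M, j) = √3 (a(M, j) = √(-9*1 + 12) = √(-9 + 12) = √3)
1/((-25763 + a(5, -214))*(16352 + 37748) - 28081) = 1/((-25763 + √3)*(16352 + 37748) - 28081) = 1/((-25763 + √3)*54100 - 28081) = 1/((-1393778300 + 54100*√3) - 28081) = 1/(-1393806381 + 54100*√3)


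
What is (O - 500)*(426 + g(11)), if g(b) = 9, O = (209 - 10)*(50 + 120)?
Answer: 14498550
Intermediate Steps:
O = 33830 (O = 199*170 = 33830)
(O - 500)*(426 + g(11)) = (33830 - 500)*(426 + 9) = 33330*435 = 14498550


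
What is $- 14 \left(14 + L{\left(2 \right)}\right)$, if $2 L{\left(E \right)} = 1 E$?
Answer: $-210$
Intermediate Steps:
$L{\left(E \right)} = \frac{E}{2}$ ($L{\left(E \right)} = \frac{1 E}{2} = \frac{E}{2}$)
$- 14 \left(14 + L{\left(2 \right)}\right) = - 14 \left(14 + \frac{1}{2} \cdot 2\right) = - 14 \left(14 + 1\right) = \left(-14\right) 15 = -210$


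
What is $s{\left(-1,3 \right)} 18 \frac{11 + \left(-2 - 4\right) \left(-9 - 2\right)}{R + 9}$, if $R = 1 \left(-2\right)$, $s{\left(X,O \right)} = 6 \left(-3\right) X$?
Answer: $3564$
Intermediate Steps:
$s{\left(X,O \right)} = - 18 X$
$R = -2$
$s{\left(-1,3 \right)} 18 \frac{11 + \left(-2 - 4\right) \left(-9 - 2\right)}{R + 9} = \left(-18\right) \left(-1\right) 18 \frac{11 + \left(-2 - 4\right) \left(-9 - 2\right)}{-2 + 9} = 18 \cdot 18 \frac{11 - -66}{7} = 324 \left(11 + 66\right) \frac{1}{7} = 324 \cdot 77 \cdot \frac{1}{7} = 324 \cdot 11 = 3564$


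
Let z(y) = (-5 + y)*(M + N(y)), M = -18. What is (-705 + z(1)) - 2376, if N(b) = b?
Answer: -3013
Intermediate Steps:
z(y) = (-18 + y)*(-5 + y) (z(y) = (-5 + y)*(-18 + y) = (-18 + y)*(-5 + y))
(-705 + z(1)) - 2376 = (-705 + (90 + 1**2 - 23*1)) - 2376 = (-705 + (90 + 1 - 23)) - 2376 = (-705 + 68) - 2376 = -637 - 2376 = -3013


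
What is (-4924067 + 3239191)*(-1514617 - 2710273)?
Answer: 7118415763640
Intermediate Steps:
(-4924067 + 3239191)*(-1514617 - 2710273) = -1684876*(-4224890) = 7118415763640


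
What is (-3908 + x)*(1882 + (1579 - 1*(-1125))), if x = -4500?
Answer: -38559088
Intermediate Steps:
(-3908 + x)*(1882 + (1579 - 1*(-1125))) = (-3908 - 4500)*(1882 + (1579 - 1*(-1125))) = -8408*(1882 + (1579 + 1125)) = -8408*(1882 + 2704) = -8408*4586 = -38559088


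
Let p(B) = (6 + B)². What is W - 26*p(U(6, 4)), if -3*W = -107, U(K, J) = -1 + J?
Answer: -6211/3 ≈ -2070.3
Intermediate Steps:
W = 107/3 (W = -⅓*(-107) = 107/3 ≈ 35.667)
W - 26*p(U(6, 4)) = 107/3 - 26*(6 + (-1 + 4))² = 107/3 - 26*(6 + 3)² = 107/3 - 26*9² = 107/3 - 26*81 = 107/3 - 2106 = -6211/3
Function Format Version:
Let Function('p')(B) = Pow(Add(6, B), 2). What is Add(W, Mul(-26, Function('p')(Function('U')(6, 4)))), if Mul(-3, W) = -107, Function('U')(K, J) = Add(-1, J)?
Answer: Rational(-6211, 3) ≈ -2070.3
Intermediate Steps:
W = Rational(107, 3) (W = Mul(Rational(-1, 3), -107) = Rational(107, 3) ≈ 35.667)
Add(W, Mul(-26, Function('p')(Function('U')(6, 4)))) = Add(Rational(107, 3), Mul(-26, Pow(Add(6, Add(-1, 4)), 2))) = Add(Rational(107, 3), Mul(-26, Pow(Add(6, 3), 2))) = Add(Rational(107, 3), Mul(-26, Pow(9, 2))) = Add(Rational(107, 3), Mul(-26, 81)) = Add(Rational(107, 3), -2106) = Rational(-6211, 3)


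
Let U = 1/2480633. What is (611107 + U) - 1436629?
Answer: -2047817115425/2480633 ≈ -8.2552e+5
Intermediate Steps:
U = 1/2480633 ≈ 4.0312e-7
(611107 + U) - 1436629 = (611107 + 1/2480633) - 1436629 = 1515932190732/2480633 - 1436629 = -2047817115425/2480633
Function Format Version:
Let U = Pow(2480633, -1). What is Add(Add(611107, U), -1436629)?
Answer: Rational(-2047817115425, 2480633) ≈ -8.2552e+5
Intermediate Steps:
U = Rational(1, 2480633) ≈ 4.0312e-7
Add(Add(611107, U), -1436629) = Add(Add(611107, Rational(1, 2480633)), -1436629) = Add(Rational(1515932190732, 2480633), -1436629) = Rational(-2047817115425, 2480633)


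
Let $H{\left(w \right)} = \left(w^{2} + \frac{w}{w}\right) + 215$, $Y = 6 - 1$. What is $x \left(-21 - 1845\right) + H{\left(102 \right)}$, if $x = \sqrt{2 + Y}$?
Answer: $10620 - 1866 \sqrt{7} \approx 5683.0$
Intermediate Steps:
$Y = 5$ ($Y = 6 - 1 = 5$)
$H{\left(w \right)} = 216 + w^{2}$ ($H{\left(w \right)} = \left(w^{2} + 1\right) + 215 = \left(1 + w^{2}\right) + 215 = 216 + w^{2}$)
$x = \sqrt{7}$ ($x = \sqrt{2 + 5} = \sqrt{7} \approx 2.6458$)
$x \left(-21 - 1845\right) + H{\left(102 \right)} = \sqrt{7} \left(-21 - 1845\right) + \left(216 + 102^{2}\right) = \sqrt{7} \left(-21 - 1845\right) + \left(216 + 10404\right) = \sqrt{7} \left(-1866\right) + 10620 = - 1866 \sqrt{7} + 10620 = 10620 - 1866 \sqrt{7}$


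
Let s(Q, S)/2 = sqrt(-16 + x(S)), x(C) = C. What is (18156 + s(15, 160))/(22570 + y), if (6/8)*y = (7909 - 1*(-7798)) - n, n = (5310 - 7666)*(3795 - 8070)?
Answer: -27270/20078531 ≈ -0.0013582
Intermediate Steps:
n = 10071900 (n = -2356*(-4275) = 10071900)
y = -40224772/3 (y = 4*((7909 - 1*(-7798)) - 1*10071900)/3 = 4*((7909 + 7798) - 10071900)/3 = 4*(15707 - 10071900)/3 = (4/3)*(-10056193) = -40224772/3 ≈ -1.3408e+7)
s(Q, S) = 2*sqrt(-16 + S)
(18156 + s(15, 160))/(22570 + y) = (18156 + 2*sqrt(-16 + 160))/(22570 - 40224772/3) = (18156 + 2*sqrt(144))/(-40157062/3) = (18156 + 2*12)*(-3/40157062) = (18156 + 24)*(-3/40157062) = 18180*(-3/40157062) = -27270/20078531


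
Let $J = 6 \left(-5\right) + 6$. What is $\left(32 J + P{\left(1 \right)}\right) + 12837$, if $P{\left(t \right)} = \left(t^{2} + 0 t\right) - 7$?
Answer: $12063$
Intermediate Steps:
$J = -24$ ($J = -30 + 6 = -24$)
$P{\left(t \right)} = -7 + t^{2}$ ($P{\left(t \right)} = \left(t^{2} + 0\right) - 7 = t^{2} - 7 = -7 + t^{2}$)
$\left(32 J + P{\left(1 \right)}\right) + 12837 = \left(32 \left(-24\right) - \left(7 - 1^{2}\right)\right) + 12837 = \left(-768 + \left(-7 + 1\right)\right) + 12837 = \left(-768 - 6\right) + 12837 = -774 + 12837 = 12063$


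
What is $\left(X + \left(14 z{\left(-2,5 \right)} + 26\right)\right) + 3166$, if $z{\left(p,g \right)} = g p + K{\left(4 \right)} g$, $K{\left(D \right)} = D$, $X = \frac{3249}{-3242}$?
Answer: $\frac{10799095}{3242} \approx 3331.0$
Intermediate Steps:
$X = - \frac{3249}{3242}$ ($X = 3249 \left(- \frac{1}{3242}\right) = - \frac{3249}{3242} \approx -1.0022$)
$z{\left(p,g \right)} = 4 g + g p$ ($z{\left(p,g \right)} = g p + 4 g = 4 g + g p$)
$\left(X + \left(14 z{\left(-2,5 \right)} + 26\right)\right) + 3166 = \left(- \frac{3249}{3242} + \left(14 \cdot 5 \left(4 - 2\right) + 26\right)\right) + 3166 = \left(- \frac{3249}{3242} + \left(14 \cdot 5 \cdot 2 + 26\right)\right) + 3166 = \left(- \frac{3249}{3242} + \left(14 \cdot 10 + 26\right)\right) + 3166 = \left(- \frac{3249}{3242} + \left(140 + 26\right)\right) + 3166 = \left(- \frac{3249}{3242} + 166\right) + 3166 = \frac{534923}{3242} + 3166 = \frac{10799095}{3242}$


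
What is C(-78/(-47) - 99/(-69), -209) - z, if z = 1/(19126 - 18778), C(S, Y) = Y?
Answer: -72733/348 ≈ -209.00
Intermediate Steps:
z = 1/348 ≈ 0.0028736
C(-78/(-47) - 99/(-69), -209) - z = -209 - 1*1/348 = -209 - 1/348 = -72733/348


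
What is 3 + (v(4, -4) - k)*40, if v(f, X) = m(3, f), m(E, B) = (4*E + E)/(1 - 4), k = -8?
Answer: 123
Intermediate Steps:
m(E, B) = -5*E/3 (m(E, B) = (5*E)/(-3) = (5*E)*(-⅓) = -5*E/3)
v(f, X) = -5 (v(f, X) = -5/3*3 = -5)
3 + (v(4, -4) - k)*40 = 3 + (-5 - 1*(-8))*40 = 3 + (-5 + 8)*40 = 3 + 3*40 = 3 + 120 = 123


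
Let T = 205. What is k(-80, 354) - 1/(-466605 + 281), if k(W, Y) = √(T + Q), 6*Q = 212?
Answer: 1/466324 + √2163/3 ≈ 15.503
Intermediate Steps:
Q = 106/3 (Q = (⅙)*212 = 106/3 ≈ 35.333)
k(W, Y) = √2163/3 (k(W, Y) = √(205 + 106/3) = √(721/3) = √2163/3)
k(-80, 354) - 1/(-466605 + 281) = √2163/3 - 1/(-466605 + 281) = √2163/3 - 1/(-466324) = √2163/3 - 1*(-1/466324) = √2163/3 + 1/466324 = 1/466324 + √2163/3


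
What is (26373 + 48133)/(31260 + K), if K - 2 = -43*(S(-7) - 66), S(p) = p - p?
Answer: 37253/17050 ≈ 2.1849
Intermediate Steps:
S(p) = 0
K = 2840 (K = 2 - 43*(0 - 66) = 2 - 43*(-66) = 2 + 2838 = 2840)
(26373 + 48133)/(31260 + K) = (26373 + 48133)/(31260 + 2840) = 74506/34100 = 74506*(1/34100) = 37253/17050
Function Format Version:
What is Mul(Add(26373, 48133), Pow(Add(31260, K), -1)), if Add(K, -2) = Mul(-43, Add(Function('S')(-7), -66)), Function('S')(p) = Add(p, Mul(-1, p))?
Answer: Rational(37253, 17050) ≈ 2.1849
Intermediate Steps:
Function('S')(p) = 0
K = 2840 (K = Add(2, Mul(-43, Add(0, -66))) = Add(2, Mul(-43, -66)) = Add(2, 2838) = 2840)
Mul(Add(26373, 48133), Pow(Add(31260, K), -1)) = Mul(Add(26373, 48133), Pow(Add(31260, 2840), -1)) = Mul(74506, Pow(34100, -1)) = Mul(74506, Rational(1, 34100)) = Rational(37253, 17050)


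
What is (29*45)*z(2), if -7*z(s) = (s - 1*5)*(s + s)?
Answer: 15660/7 ≈ 2237.1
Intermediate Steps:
z(s) = -2*s*(-5 + s)/7 (z(s) = -(s - 1*5)*(s + s)/7 = -(s - 5)*2*s/7 = -(-5 + s)*2*s/7 = -2*s*(-5 + s)/7)
(29*45)*z(2) = (29*45)*((2/7)*2*(5 - 1*2)) = 1305*((2/7)*2*(5 - 2)) = 1305*((2/7)*2*3) = 1305*(12/7) = 15660/7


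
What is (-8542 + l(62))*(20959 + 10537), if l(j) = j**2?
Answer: -147968208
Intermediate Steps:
(-8542 + l(62))*(20959 + 10537) = (-8542 + 62**2)*(20959 + 10537) = (-8542 + 3844)*31496 = -4698*31496 = -147968208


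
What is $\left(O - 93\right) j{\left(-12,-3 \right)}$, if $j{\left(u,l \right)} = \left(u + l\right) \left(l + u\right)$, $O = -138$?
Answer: $-51975$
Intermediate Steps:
$j{\left(u,l \right)} = \left(l + u\right)^{2}$ ($j{\left(u,l \right)} = \left(l + u\right) \left(l + u\right) = \left(l + u\right)^{2}$)
$\left(O - 93\right) j{\left(-12,-3 \right)} = \left(-138 - 93\right) \left(-3 - 12\right)^{2} = - 231 \left(-15\right)^{2} = \left(-231\right) 225 = -51975$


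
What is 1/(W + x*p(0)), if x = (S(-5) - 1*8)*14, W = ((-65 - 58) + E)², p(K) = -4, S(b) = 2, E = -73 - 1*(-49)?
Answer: 1/21945 ≈ 4.5568e-5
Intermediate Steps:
E = -24 (E = -73 + 49 = -24)
W = 21609 (W = ((-65 - 58) - 24)² = (-123 - 24)² = (-147)² = 21609)
x = -84 (x = (2 - 1*8)*14 = (2 - 8)*14 = -6*14 = -84)
1/(W + x*p(0)) = 1/(21609 - 84*(-4)) = 1/(21609 + 336) = 1/21945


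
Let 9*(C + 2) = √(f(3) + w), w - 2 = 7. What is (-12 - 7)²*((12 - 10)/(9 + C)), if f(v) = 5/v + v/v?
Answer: 87723/848 - 3249*√105/5936 ≈ 97.838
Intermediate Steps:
f(v) = 1 + 5/v (f(v) = 5/v + 1 = 1 + 5/v)
w = 9 (w = 2 + 7 = 9)
C = -2 + √105/27 (C = -2 + √((5 + 3)/3 + 9)/9 = -2 + √((⅓)*8 + 9)/9 = -2 + √(8/3 + 9)/9 = -2 + √(35/3)/9 = -2 + (√105/3)/9 = -2 + √105/27 ≈ -1.6205)
(-12 - 7)²*((12 - 10)/(9 + C)) = (-12 - 7)²*((12 - 10)/(9 + (-2 + √105/27))) = (-19)²*(2/(7 + √105/27)) = 361*(2/(7 + √105/27)) = 722/(7 + √105/27)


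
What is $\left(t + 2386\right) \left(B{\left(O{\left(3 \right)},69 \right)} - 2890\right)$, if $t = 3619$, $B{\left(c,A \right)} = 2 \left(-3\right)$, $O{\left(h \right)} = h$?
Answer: $-17390480$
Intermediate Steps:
$B{\left(c,A \right)} = -6$
$\left(t + 2386\right) \left(B{\left(O{\left(3 \right)},69 \right)} - 2890\right) = \left(3619 + 2386\right) \left(-6 - 2890\right) = 6005 \left(-2896\right) = -17390480$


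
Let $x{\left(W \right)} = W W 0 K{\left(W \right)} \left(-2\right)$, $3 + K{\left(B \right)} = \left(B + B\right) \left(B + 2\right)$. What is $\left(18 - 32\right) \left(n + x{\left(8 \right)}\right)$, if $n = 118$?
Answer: $-1652$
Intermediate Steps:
$K{\left(B \right)} = -3 + 2 B \left(2 + B\right)$ ($K{\left(B \right)} = -3 + \left(B + B\right) \left(B + 2\right) = -3 + 2 B \left(2 + B\right)$)
$x{\left(W \right)} = 0$ ($x{\left(W \right)} = W W 0 \left(-3 + 2 W^{2} + 4 W\right) \left(-2\right) = W^{2} \cdot 0 \left(-2\right) = W^{2} \cdot 0 = 0$)
$\left(18 - 32\right) \left(n + x{\left(8 \right)}\right) = \left(18 - 32\right) \left(118 + 0\right) = \left(18 - 32\right) 118 = \left(-14\right) 118 = -1652$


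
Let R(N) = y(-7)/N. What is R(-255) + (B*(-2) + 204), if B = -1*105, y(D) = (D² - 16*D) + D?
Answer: 105416/255 ≈ 413.40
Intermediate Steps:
y(D) = D² - 15*D
R(N) = 154/N (R(N) = (-7*(-15 - 7))/N = (-7*(-22))/N = 154/N)
B = -105
R(-255) + (B*(-2) + 204) = 154/(-255) + (-105*(-2) + 204) = 154*(-1/255) + (210 + 204) = -154/255 + 414 = 105416/255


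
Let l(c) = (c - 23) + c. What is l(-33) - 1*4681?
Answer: -4770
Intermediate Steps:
l(c) = -23 + 2*c (l(c) = (-23 + c) + c = -23 + 2*c)
l(-33) - 1*4681 = (-23 + 2*(-33)) - 1*4681 = (-23 - 66) - 4681 = -89 - 4681 = -4770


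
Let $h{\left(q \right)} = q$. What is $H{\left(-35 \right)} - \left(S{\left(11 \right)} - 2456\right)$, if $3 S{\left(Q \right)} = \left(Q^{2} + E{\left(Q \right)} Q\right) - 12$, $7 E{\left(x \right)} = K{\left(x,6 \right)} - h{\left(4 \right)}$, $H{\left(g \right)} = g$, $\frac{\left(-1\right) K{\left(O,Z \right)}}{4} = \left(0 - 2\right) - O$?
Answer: $\frac{49550}{21} \approx 2359.5$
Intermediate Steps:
$K{\left(O,Z \right)} = 8 + 4 O$ ($K{\left(O,Z \right)} = - 4 \left(\left(0 - 2\right) - O\right) = - 4 \left(-2 - O\right) = 8 + 4 O$)
$E{\left(x \right)} = \frac{4}{7} + \frac{4 x}{7}$ ($E{\left(x \right)} = \frac{\left(8 + 4 x\right) - 4}{7} = \frac{4 + 4 x}{7} = \frac{4}{7} + \frac{4 x}{7}$)
$S{\left(Q \right)} = -4 + \frac{Q^{2}}{3} + \frac{Q \left(\frac{4}{7} + \frac{4 Q}{7}\right)}{3}$ ($S{\left(Q \right)} = \frac{\left(Q^{2} + \left(\frac{4}{7} + \frac{4 Q}{7}\right) Q\right) - 12}{3} = \frac{\left(Q^{2} + Q \left(\frac{4}{7} + \frac{4 Q}{7}\right)\right) - 12}{3} = \frac{-12 + Q^{2} + Q \left(\frac{4}{7} + \frac{4 Q}{7}\right)}{3} = -4 + \frac{Q^{2}}{3} + \frac{Q \left(\frac{4}{7} + \frac{4 Q}{7}\right)}{3}$)
$H{\left(-35 \right)} - \left(S{\left(11 \right)} - 2456\right) = -35 - \left(\left(-4 + \frac{4}{21} \cdot 11 + \frac{11 \cdot 11^{2}}{21}\right) - 2456\right) = -35 - \left(\left(-4 + \frac{44}{21} + \frac{11}{21} \cdot 121\right) - 2456\right) = -35 - \left(\left(-4 + \frac{44}{21} + \frac{1331}{21}\right) - 2456\right) = -35 - \left(\frac{1291}{21} - 2456\right) = -35 - - \frac{50285}{21} = -35 + \frac{50285}{21} = \frac{49550}{21}$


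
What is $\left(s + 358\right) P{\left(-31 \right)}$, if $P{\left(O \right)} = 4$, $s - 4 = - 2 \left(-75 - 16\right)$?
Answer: $2176$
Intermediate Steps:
$s = 186$ ($s = 4 - 2 \left(-75 - 16\right) = 4 - -182 = 4 + 182 = 186$)
$\left(s + 358\right) P{\left(-31 \right)} = \left(186 + 358\right) 4 = 544 \cdot 4 = 2176$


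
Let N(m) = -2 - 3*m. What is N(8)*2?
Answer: -52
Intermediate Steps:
N(8)*2 = (-2 - 3*8)*2 = (-2 - 24)*2 = -26*2 = -52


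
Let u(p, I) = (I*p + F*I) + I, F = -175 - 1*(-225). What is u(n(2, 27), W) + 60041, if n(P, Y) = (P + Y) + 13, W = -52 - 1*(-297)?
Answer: 82826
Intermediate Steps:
W = 245 (W = -52 + 297 = 245)
F = 50 (F = -175 + 225 = 50)
n(P, Y) = 13 + P + Y
u(p, I) = 51*I + I*p (u(p, I) = (I*p + 50*I) + I = (50*I + I*p) + I = 51*I + I*p)
u(n(2, 27), W) + 60041 = 245*(51 + (13 + 2 + 27)) + 60041 = 245*(51 + 42) + 60041 = 245*93 + 60041 = 22785 + 60041 = 82826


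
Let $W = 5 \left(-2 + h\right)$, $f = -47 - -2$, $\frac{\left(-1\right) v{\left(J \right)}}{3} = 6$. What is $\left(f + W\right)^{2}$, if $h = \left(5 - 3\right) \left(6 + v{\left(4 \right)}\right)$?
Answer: $30625$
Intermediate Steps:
$v{\left(J \right)} = -18$ ($v{\left(J \right)} = \left(-3\right) 6 = -18$)
$f = -45$ ($f = -47 + 2 = -45$)
$h = -24$ ($h = \left(5 - 3\right) \left(6 - 18\right) = 2 \left(-12\right) = -24$)
$W = -130$ ($W = 5 \left(-2 - 24\right) = 5 \left(-26\right) = -130$)
$\left(f + W\right)^{2} = \left(-45 - 130\right)^{2} = \left(-175\right)^{2} = 30625$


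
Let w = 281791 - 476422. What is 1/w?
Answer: -1/194631 ≈ -5.1379e-6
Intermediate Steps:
w = -194631
1/w = 1/(-194631) = -1/194631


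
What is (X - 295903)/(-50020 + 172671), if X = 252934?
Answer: -42969/122651 ≈ -0.35034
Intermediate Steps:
(X - 295903)/(-50020 + 172671) = (252934 - 295903)/(-50020 + 172671) = -42969/122651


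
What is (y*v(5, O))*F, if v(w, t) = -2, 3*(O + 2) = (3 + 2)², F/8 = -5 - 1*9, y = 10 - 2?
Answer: 1792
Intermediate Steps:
y = 8
F = -112 (F = 8*(-5 - 1*9) = 8*(-5 - 9) = 8*(-14) = -112)
O = 19/3 (O = -2 + (3 + 2)²/3 = -2 + (⅓)*5² = -2 + (⅓)*25 = -2 + 25/3 = 19/3 ≈ 6.3333)
(y*v(5, O))*F = (8*(-2))*(-112) = -16*(-112) = 1792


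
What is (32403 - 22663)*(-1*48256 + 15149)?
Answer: -322462180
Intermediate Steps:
(32403 - 22663)*(-1*48256 + 15149) = 9740*(-48256 + 15149) = 9740*(-33107) = -322462180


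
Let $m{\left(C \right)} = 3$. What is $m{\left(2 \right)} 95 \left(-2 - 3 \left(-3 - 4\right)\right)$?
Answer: $5415$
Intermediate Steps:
$m{\left(2 \right)} 95 \left(-2 - 3 \left(-3 - 4\right)\right) = 3 \cdot 95 \left(-2 - 3 \left(-3 - 4\right)\right) = 285 \left(-2 - -21\right) = 285 \left(-2 + 21\right) = 285 \cdot 19 = 5415$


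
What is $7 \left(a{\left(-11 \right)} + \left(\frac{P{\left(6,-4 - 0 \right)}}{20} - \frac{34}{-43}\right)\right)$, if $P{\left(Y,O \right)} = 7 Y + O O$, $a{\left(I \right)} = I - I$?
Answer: $\frac{11109}{430} \approx 25.835$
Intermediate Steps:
$a{\left(I \right)} = 0$
$P{\left(Y,O \right)} = O^{2} + 7 Y$ ($P{\left(Y,O \right)} = 7 Y + O^{2} = O^{2} + 7 Y$)
$7 \left(a{\left(-11 \right)} + \left(\frac{P{\left(6,-4 - 0 \right)}}{20} - \frac{34}{-43}\right)\right) = 7 \left(0 - \left(- \frac{34}{43} - \frac{\left(-4 - 0\right)^{2} + 7 \cdot 6}{20}\right)\right) = 7 \left(0 - \left(- \frac{34}{43} - \left(\left(-4 + 0\right)^{2} + 42\right) \frac{1}{20}\right)\right) = 7 \left(0 + \left(\left(\left(-4\right)^{2} + 42\right) \frac{1}{20} + \frac{34}{43}\right)\right) = 7 \left(0 + \left(\left(16 + 42\right) \frac{1}{20} + \frac{34}{43}\right)\right) = 7 \left(0 + \left(58 \cdot \frac{1}{20} + \frac{34}{43}\right)\right) = 7 \left(0 + \left(\frac{29}{10} + \frac{34}{43}\right)\right) = 7 \left(0 + \frac{1587}{430}\right) = 7 \cdot \frac{1587}{430} = \frac{11109}{430}$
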